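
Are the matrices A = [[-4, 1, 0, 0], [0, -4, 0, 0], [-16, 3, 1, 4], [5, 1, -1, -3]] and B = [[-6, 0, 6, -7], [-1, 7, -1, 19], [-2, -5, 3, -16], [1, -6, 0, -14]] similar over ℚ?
Yes.

Two matrices over a field are similar if and only if they have the same invariant factors.

Both A and B have characteristic polynomial (x + 1)^2(x + 4)^2 and minimal polynomial (x + 1)^2(x + 4)^2. Computing further, both have invariant factors (x + 1)^2(x + 4)^2. Hence A and B are similar.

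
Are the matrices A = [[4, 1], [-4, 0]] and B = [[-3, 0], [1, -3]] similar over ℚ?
trace(A) = 4 but trace(B) = -6. The trace is a similarity invariant, so A and B are not similar.

No.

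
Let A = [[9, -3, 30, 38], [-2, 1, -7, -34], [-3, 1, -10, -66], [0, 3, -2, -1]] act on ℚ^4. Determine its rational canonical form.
R = [[0, 0, 0, -160], [1, 0, 0, 32], [0, 1, 0, 30], [0, 0, 1, -1]]

The invariant factors of A (the non-unit diagonal entries of the Smith normal form of xI - A over ℚ[x]) are (x - 5)(x - 2)(x + 4)^2, each dividing the next. The characteristic polynomial is their product, (x - 5)(x - 2)(x + 4)^2.

The rational canonical form is the block-diagonal matrix of companion matrices C(f_i):
R = [[0, 0, 0, -160], [1, 0, 0, 32], [0, 1, 0, 30], [0, 0, 1, -1]].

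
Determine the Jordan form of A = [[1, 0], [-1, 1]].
J = [[1, 1], [0, 1]]

The characteristic polynomial is det(xI - A) = (x - 1)^2, so the eigenvalues are 1 (algebraic multiplicity 2).

For λ = 1: rank(A - I) = 1, rank((A - I)^2) = 0. The eigenspace has dimension 2 - 1 = 1, so there is 1 Jordan block; the rank sequence gives block sizes [2].

Assembling the blocks gives the Jordan form J above.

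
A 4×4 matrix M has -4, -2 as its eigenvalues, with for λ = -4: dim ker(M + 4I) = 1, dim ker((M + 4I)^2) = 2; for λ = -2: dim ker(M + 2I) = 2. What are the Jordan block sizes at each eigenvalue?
λ = -4: successive nullity increments [1, 1] count blocks of size ≥ k; block sizes are [2].
λ = -2: successive nullity increments [2] count blocks of size ≥ k; block sizes are [1, 1].

Jordan blocks: (-4, 2), (-2, 1), (-2, 1)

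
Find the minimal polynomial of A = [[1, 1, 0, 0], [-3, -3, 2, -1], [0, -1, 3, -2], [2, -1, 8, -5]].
m_A(x) = (x + 1)^3

The characteristic polynomial factors as (x + 1)^4. The minimal polynomial is ∏(x - λ)^{k_λ} where k_λ is the size of the largest Jordan block at λ.

For λ = -1: rank(A + I) = 2, and the largest Jordan block has size 3 (the smallest k with rank((A + I)^k) = rank((A + I)^(k+1))).

So m_A(x) = (x + 1)^3.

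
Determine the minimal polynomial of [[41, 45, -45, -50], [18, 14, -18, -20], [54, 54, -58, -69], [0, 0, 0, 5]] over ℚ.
m_A(x) = (x - 5)^2(x + 4)

The characteristic polynomial factors as (x - 5)^2(x + 4)^2. The minimal polynomial is ∏(x - λ)^{k_λ} where k_λ is the size of the largest Jordan block at λ.

For λ = -4: rank(A + 4I) = 2, and the largest Jordan block has size 1 (the smallest k with rank((A + 4I)^k) = rank((A + 4I)^(k+1))).
For λ = 5: rank(A - 5I) = 3, and the largest Jordan block has size 2 (the smallest k with rank((A - 5I)^k) = rank((A - 5I)^(k+1))).

So m_A(x) = (x - 5)^2(x + 4).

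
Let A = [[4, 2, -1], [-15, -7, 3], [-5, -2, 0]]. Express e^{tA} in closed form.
A has Jordan form J = [[-1, 1, 0], [0, -1, 0], [0, 0, -1]] with A = PJP^{-1}, so e^{tA} = P e^{tJ} P^{-1}.

For a Jordan block J_k(λ), e^{tJ_k(λ)} = e^{λt} · (I + tN + t^2 N^2/2! + ... + t^{k-1} N^{k-1}/(k-1)!) where N is the nilpotent superdiagonal part.

Assembling the blocks and conjugating back gives the entries of e^{tA} as shown above.

e^{tA} = [[(5*t + 1)*e^{-t}, 2*t*e^{-t}, -t*e^{-t}], [-15*t*e^{-t}, (1 - 6*t)*e^{-t}, 3*t*e^{-t}], [-5*t*e^{-t}, -2*t*e^{-t}, (t + 1)*e^{-t}]]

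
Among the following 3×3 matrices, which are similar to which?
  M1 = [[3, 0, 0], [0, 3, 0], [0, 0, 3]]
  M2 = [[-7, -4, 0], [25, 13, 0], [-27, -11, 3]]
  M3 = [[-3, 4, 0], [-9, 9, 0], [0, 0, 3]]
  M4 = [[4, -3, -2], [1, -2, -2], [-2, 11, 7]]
3 classes: {M1}, {M2, M4}, {M3}

Characteristic polynomials: χ_{M1} = (x - 3)^3, χ_{M2} = (x - 3)^3, χ_{M3} = (x - 3)^3, χ_{M4} = (x - 3)^3.

{M1}: invariant factors x - 3, x - 3, x - 3.

{M2, M4}: invariant factors (x - 3)^3.

{M3}: invariant factors x - 3, (x - 3)^2.

Matrices are similar if and only if their invariant-factor lists agree; the partition into similarity classes is {M1}, {M2, M4}, {M3}.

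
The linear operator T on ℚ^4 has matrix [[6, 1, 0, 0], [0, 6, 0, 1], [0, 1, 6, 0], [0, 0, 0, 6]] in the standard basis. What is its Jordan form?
J = [[6, 1, 0, 0], [0, 6, 1, 0], [0, 0, 6, 0], [0, 0, 0, 6]]

The characteristic polynomial is det(xI - A) = (x - 6)^4, so the eigenvalues are 6 (algebraic multiplicity 4).

For λ = 6: rank(A - 6I) = 2, rank((A - 6I)^2) = 1, rank((A - 6I)^3) = 0. The eigenspace has dimension 4 - 2 = 2, so there are 2 Jordan blocks; the rank sequence gives block sizes [3, 1].

Assembling the blocks gives the Jordan form J above.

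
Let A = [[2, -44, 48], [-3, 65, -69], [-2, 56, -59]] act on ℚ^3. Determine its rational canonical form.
The invariant factors of A (the non-unit diagonal entries of the Smith normal form of xI - A over ℚ[x]) are (x - 5)^2(x + 2), each dividing the next. The characteristic polynomial is their product, (x - 5)^2(x + 2).

The rational canonical form is the block-diagonal matrix of companion matrices C(f_i):
R = [[0, 0, -50], [1, 0, -5], [0, 1, 8]].

R = [[0, 0, -50], [1, 0, -5], [0, 1, 8]]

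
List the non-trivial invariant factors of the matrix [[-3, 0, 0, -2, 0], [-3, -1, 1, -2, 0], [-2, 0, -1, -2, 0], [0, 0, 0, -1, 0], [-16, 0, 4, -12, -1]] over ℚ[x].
The Jordan structure of A has elementary divisors (x + 3), (x + 1)^2, (x + 1), (x + 1). Arranging the block sizes at each eigenvalue in decreasing order and taking row products gives the invariant factors.

Invariant factors (smallest first, each dividing the next): x + 1, x + 1, (x + 1)^2(x + 3).

Check: the last factor (x + 1)^2(x + 3) is the minimal polynomial, and the product (x + 1)^4(x + 3) is the characteristic polynomial.

x + 1, x + 1, (x + 1)^2(x + 3)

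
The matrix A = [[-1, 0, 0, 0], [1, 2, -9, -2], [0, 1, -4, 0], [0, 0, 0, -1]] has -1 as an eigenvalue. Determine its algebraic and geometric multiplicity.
The characteristic polynomial is (x + 1)^4, so the factor x + 1 appears with exponent 4: the algebraic multiplicity is 4.

rank(A + I) = 2, so the eigenspace has dimension 4 - 2 = 2: the geometric multiplicity is 2.

Since 2 < 4, A is not diagonalizable.

algebraic multiplicity 4, geometric multiplicity 2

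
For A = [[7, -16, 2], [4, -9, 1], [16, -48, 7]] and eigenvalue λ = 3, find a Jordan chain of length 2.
v_1 = [[0, 0, 1]]^T, v_2 = [[2, 1, 4]]^T

We seek v_1 ∈ ker((A - 3I)^2) \ ker(A - 3I), then set v_{i+1} = (A - 3I) v_i.

One such chain is v_1 = [[0, 0, 1]]^T, v_2 = [[2, 1, 4]]^T. Check: (A - 3I) v_2 = [[0, 0, 0]]^T = 0.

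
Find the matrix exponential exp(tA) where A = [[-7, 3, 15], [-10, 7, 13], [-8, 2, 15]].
e^{tA} = [[(-3*t^2 - 12*t + 1)*e^{5*t}, 3*t*e^{5*t}, 3*t*(3*t + 10)*e^{5*t}/2], [2*t*(-t - 5)*e^{5*t}, (2*t + 1)*e^{5*t}, t*(3*t + 13)*e^{5*t}], [2*t*(-t - 4)*e^{5*t}, 2*t*e^{5*t}, (3*t^2 + 10*t + 1)*e^{5*t}]]

A has Jordan form J = [[5, 1, 0], [0, 5, 1], [0, 0, 5]] with A = PJP^{-1}, so e^{tA} = P e^{tJ} P^{-1}.

For a Jordan block J_k(λ), e^{tJ_k(λ)} = e^{λt} · (I + tN + t^2 N^2/2! + ... + t^{k-1} N^{k-1}/(k-1)!) where N is the nilpotent superdiagonal part.

Assembling the blocks and conjugating back gives the entries of e^{tA} as shown above.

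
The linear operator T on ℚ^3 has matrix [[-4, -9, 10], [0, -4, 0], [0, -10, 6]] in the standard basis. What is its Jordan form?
J = [[-4, 1, 0], [0, -4, 0], [0, 0, 6]]

The characteristic polynomial is det(xI - A) = (x - 6)(x + 4)^2, so the eigenvalues are -4 (algebraic multiplicity 2), 6 (algebraic multiplicity 1).

For λ = -4: rank(A + 4I) = 2, rank((A + 4I)^2) = 1. The eigenspace has dimension 3 - 2 = 1, so there is 1 Jordan block; the rank sequence gives block sizes [2].

For λ = 6: algebraic multiplicity 1 gives one 1×1 block.

Assembling the blocks gives the Jordan form J above.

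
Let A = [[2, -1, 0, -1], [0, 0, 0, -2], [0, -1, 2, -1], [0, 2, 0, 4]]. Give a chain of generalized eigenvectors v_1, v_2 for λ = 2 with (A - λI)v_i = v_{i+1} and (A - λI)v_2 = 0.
We seek v_1 ∈ ker((A - 2I)^2) \ ker(A - 2I), then set v_{i+1} = (A - 2I) v_i.

One such chain is v_1 = [[1, 1, 2, 0]]^T, v_2 = [[-1, -2, -1, 2]]^T. Check: (A - 2I) v_2 = [[0, 0, 0, 0]]^T = 0.

v_1 = [[1, 1, 2, 0]]^T, v_2 = [[-1, -2, -1, 2]]^T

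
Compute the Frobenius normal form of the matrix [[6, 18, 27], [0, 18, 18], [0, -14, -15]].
R = [[6, 0, 0], [0, 0, 18], [0, 1, 3]]

The invariant factors of A (the non-unit diagonal entries of the Smith normal form of xI - A over ℚ[x]) are x - 6, (x - 6)(x + 3), each dividing the next. The characteristic polynomial is their product, (x - 6)^2(x + 3).

The rational canonical form is the block-diagonal matrix of companion matrices C(f_i):
R = [[6, 0, 0], [0, 0, 18], [0, 1, 3]].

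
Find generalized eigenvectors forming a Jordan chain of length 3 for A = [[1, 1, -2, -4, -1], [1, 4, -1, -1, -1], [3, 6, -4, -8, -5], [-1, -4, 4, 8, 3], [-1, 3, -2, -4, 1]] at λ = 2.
We seek v_1 ∈ ker((A - 2I)^3) \ ker((A - 2I)^2), then set v_{i+1} = (A - 2I) v_i.

One such chain is v_1 = [[0, 0, 1, 0, -2]]^T, v_2 = [[0, 1, 4, -2, 0]]^T, v_3 = [[1, 0, -2, 0, 3]]^T. Check: (A - 2I) v_3 = [[0, 0, 0, 0, 0]]^T = 0.

v_1 = [[0, 0, 1, 0, -2]]^T, v_2 = [[0, 1, 4, -2, 0]]^T, v_3 = [[1, 0, -2, 0, 3]]^T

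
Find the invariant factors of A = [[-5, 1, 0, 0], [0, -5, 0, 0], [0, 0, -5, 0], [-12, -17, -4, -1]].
x + 5, (x + 1)(x + 5)^2

The Jordan structure of A has elementary divisors (x + 5)^2, (x + 5), (x + 1). Arranging the block sizes at each eigenvalue in decreasing order and taking row products gives the invariant factors.

Invariant factors (smallest first, each dividing the next): x + 5, (x + 1)(x + 5)^2.

Check: the last factor (x + 1)(x + 5)^2 is the minimal polynomial, and the product (x + 1)(x + 5)^3 is the characteristic polynomial.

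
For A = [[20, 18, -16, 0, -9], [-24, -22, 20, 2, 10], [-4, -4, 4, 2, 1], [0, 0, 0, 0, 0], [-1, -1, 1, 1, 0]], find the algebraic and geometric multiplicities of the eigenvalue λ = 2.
The characteristic polynomial is x^4(x - 2), so the factor x - 2 appears with exponent 1: the algebraic multiplicity is 1.

rank(A - 2I) = 4, so the eigenspace has dimension 5 - 4 = 1: the geometric multiplicity is 1.

algebraic multiplicity 1, geometric multiplicity 1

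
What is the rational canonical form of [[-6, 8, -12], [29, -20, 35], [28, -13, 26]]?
The invariant factors of A (the non-unit diagonal entries of the Smith normal form of xI - A over ℚ[x]) are x^3 + 3x - 2, each dividing the next. The characteristic polynomial is their product, x^3 + 3x - 2.

The rational canonical form is the block-diagonal matrix of companion matrices C(f_i):
R = [[0, 0, 2], [1, 0, -3], [0, 1, 0]].

Note the characteristic polynomial does not split into linear factors over ℚ, so A has no Jordan form over ℚ; the rational canonical form exists over any field.

R = [[0, 0, 2], [1, 0, -3], [0, 1, 0]]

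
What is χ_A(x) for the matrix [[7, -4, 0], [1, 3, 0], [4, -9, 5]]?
χ_A(x) = (x - 5)^3

xI - A = [[x - 7, 4, 0], [-1, x - 3, 0], [-4, 9, x - 5]].

Expanding det(xI - A) along the first row:
det(xI - A) = + (x - 7)·det([[x - 3, 0], [9, x - 5]]) - (4)·det([[-1, 0], [-4, x - 5]]) + (0)·det([[-1, x - 3], [-4, 9]]).

Evaluating gives χ_A(x) = x^3 - 15x^2 + 75x - 125 = (x - 5)^3.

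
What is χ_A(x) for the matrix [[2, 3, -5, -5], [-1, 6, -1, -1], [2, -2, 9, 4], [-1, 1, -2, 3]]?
xI - A = [[x - 2, -3, 5, 5], [1, x - 6, 1, 1], [-2, 2, x - 9, -4], [1, -1, 2, x - 3]].

Expanding det(xI - A) along the first row:
det(xI - A) = + (x - 2)·det([[x - 6, 1, 1], [2, x - 9, -4], [-1, 2, x - 3]]) - (-3)·det([[1, 1, 1], [-2, x - 9, -4], [1, 2, x - 3]]) + (5)·det([[1, x - 6, 1], [-2, 2, -4], [1, -1, x - 3]]) - (5)·det([[1, x - 6, 1], [-2, 2, x - 9], [1, -1, 2]]).

Evaluating gives χ_A(x) = x^4 - 20x^3 + 150x^2 - 500x + 625 = (x - 5)^4.

χ_A(x) = (x - 5)^4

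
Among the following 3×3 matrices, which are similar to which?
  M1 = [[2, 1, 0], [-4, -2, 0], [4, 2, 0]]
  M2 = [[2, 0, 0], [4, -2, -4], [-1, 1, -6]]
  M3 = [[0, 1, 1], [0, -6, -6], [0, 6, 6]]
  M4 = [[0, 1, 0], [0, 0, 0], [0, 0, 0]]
2 classes: {M1, M3, M4}, {M2}

Characteristic polynomials: χ_{M1} = x^3, χ_{M2} = (x - 2)(x + 4)^2, χ_{M3} = x^3, χ_{M4} = x^3.

{M1, M3, M4}: invariant factors x, x^2.

{M2}: invariant factors (x - 2)(x + 4)^2.

Matrices are similar if and only if their invariant-factor lists agree; the partition into similarity classes is {M1, M3, M4}, {M2}.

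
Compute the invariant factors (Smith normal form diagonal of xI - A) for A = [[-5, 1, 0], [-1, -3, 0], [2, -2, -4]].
x + 4, (x + 4)^2

The Jordan structure of A has elementary divisors (x + 4)^2, (x + 4). Arranging the block sizes at each eigenvalue in decreasing order and taking row products gives the invariant factors.

Invariant factors (smallest first, each dividing the next): x + 4, (x + 4)^2.

Check: the last factor (x + 4)^2 is the minimal polynomial, and the product (x + 4)^3 is the characteristic polynomial.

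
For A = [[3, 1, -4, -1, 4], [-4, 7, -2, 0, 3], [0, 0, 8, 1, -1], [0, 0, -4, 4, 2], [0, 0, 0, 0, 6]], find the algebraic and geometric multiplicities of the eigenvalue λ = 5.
algebraic multiplicity 2, geometric multiplicity 1

The characteristic polynomial is (x - 6)^3(x - 5)^2, so the factor x - 5 appears with exponent 2: the algebraic multiplicity is 2.

rank(A - 5I) = 4, so the eigenspace has dimension 5 - 4 = 1: the geometric multiplicity is 1.

Since 1 < 2, A is not diagonalizable.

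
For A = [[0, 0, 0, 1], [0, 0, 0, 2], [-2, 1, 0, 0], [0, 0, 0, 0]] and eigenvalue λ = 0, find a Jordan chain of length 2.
v_1 = [[0, 1, 0, 0]]^T, v_2 = [[0, 0, 1, 0]]^T

We seek v_1 ∈ ker(A^2) \ ker(A), then set v_{i+1} = A v_i.

One such chain is v_1 = [[0, 1, 0, 0]]^T, v_2 = [[0, 0, 1, 0]]^T. Check: A v_2 = [[0, 0, 0, 0]]^T = 0.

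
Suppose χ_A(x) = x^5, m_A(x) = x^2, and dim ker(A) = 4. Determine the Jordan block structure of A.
λ = 0: algebraic multiplicity 5 (exponent in χ_A), largest block size 2 (exponent in m_A), 4 blocks (geometric multiplicity). These force block sizes [2, 1, 1, 1].

Jordan blocks: (0, 2), (0, 1), (0, 1), (0, 1)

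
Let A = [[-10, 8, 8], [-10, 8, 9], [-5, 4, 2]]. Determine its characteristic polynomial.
xI - A = [[x + 10, -8, -8], [10, x - 8, -9], [5, -4, x - 2]].

Expanding det(xI - A) along the first row:
det(xI - A) = + (x + 10)·det([[x - 8, -9], [-4, x - 2]]) - (-8)·det([[10, -9], [5, x - 2]]) + (-8)·det([[10, x - 8], [5, -4]]).

Evaluating gives χ_A(x) = x^3.

χ_A(x) = x^3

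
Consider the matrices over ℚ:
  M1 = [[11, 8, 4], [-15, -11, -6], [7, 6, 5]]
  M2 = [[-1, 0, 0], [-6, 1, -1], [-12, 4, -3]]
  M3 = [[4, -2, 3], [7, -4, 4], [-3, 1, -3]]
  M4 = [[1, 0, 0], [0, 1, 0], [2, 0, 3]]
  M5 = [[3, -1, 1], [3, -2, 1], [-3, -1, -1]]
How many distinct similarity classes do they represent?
5 classes: {M1}, {M2}, {M3}, {M4}, {M5}

Characteristic polynomials: χ_{M1} = (x - 3)(x - 1)^2, χ_{M2} = (x + 1)^3, χ_{M3} = (x + 1)^3, χ_{M4} = (x - 3)(x - 1)^2, χ_{M5} = x^3.

{M1}: invariant factors (x - 3)(x - 1)^2.

{M2}: invariant factors x + 1, (x + 1)^2.

{M3}: invariant factors (x + 1)^3.

{M4}: invariant factors x - 1, (x - 3)(x - 1).

{M5}: invariant factors x^3.

Matrices are similar if and only if their invariant-factor lists agree; the partition into similarity classes is {M1}, {M2}, {M3}, {M4}, {M5}.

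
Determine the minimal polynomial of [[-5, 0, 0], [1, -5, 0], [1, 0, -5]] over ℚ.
m_A(x) = (x + 5)^2

The characteristic polynomial factors as (x + 5)^3. The minimal polynomial is ∏(x - λ)^{k_λ} where k_λ is the size of the largest Jordan block at λ.

For λ = -5: rank(A + 5I) = 1, and the largest Jordan block has size 2 (the smallest k with rank((A + 5I)^k) = rank((A + 5I)^(k+1))).

So m_A(x) = (x + 5)^2.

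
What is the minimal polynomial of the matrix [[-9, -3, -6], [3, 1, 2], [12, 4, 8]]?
m_A(x) = x^2

The characteristic polynomial factors as x^3. The minimal polynomial is ∏(x - λ)^{k_λ} where k_λ is the size of the largest Jordan block at λ.

For λ = 0: rank(A) = 1, and the largest Jordan block has size 2 (the smallest k with rank(A^k) = rank(A^(k+1))).

So m_A(x) = x^2.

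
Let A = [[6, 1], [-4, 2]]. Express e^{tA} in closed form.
A has Jordan form J = [[4, 1], [0, 4]] with A = PJP^{-1}, so e^{tA} = P e^{tJ} P^{-1}.

For a Jordan block J_k(λ), e^{tJ_k(λ)} = e^{λt} · (I + tN + t^2 N^2/2! + ... + t^{k-1} N^{k-1}/(k-1)!) where N is the nilpotent superdiagonal part.

Assembling the blocks and conjugating back gives the entries of e^{tA} as shown above.

e^{tA} = [[(2*t + 1)*e^{4*t}, t*e^{4*t}], [-4*t*e^{4*t}, (1 - 2*t)*e^{4*t}]]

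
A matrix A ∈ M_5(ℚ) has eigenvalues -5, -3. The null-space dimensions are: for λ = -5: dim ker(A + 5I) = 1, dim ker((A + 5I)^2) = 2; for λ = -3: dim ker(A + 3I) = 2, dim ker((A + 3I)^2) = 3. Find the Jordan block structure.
Jordan blocks: (-5, 2), (-3, 2), (-3, 1)

λ = -5: successive nullity increments [1, 1] count blocks of size ≥ k; block sizes are [2].
λ = -3: successive nullity increments [2, 1] count blocks of size ≥ k; block sizes are [2, 1].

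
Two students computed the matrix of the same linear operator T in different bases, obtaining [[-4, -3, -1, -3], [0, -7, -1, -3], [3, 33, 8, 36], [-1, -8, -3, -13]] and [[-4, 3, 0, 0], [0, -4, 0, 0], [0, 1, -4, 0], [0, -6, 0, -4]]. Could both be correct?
No.

Both have characteristic polynomial (x + 4)^4 and minimal polynomial (x + 4)^2. But rank(A + 4I) = 2 for A while rank(B + 4I) = 1 for B, so the number of Jordan blocks at λ = -4 differs. A and B are not similar.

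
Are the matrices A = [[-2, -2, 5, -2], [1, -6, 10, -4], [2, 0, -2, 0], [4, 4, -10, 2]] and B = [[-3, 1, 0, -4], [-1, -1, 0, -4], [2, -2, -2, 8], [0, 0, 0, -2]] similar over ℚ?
Both have characteristic polynomial (x + 2)^4, but the minimal polynomial of A is (x + 2)^3 while the minimal polynomial of B is (x + 2)^2. The minimal polynomial is a similarity invariant, so A and B are not similar.

No.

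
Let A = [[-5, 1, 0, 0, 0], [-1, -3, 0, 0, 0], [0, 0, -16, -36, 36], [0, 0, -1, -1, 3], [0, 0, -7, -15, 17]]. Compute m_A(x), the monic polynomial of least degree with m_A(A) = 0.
m_A(x) = (x - 2)^2(x + 4)^2

The characteristic polynomial factors as (x - 2)^2(x + 4)^3. The minimal polynomial is ∏(x - λ)^{k_λ} where k_λ is the size of the largest Jordan block at λ.

For λ = -4: rank(A + 4I) = 3, and the largest Jordan block has size 2 (the smallest k with rank((A + 4I)^k) = rank((A + 4I)^(k+1))).
For λ = 2: rank(A - 2I) = 4, and the largest Jordan block has size 2 (the smallest k with rank((A - 2I)^k) = rank((A - 2I)^(k+1))).

So m_A(x) = (x - 2)^2(x + 4)^2.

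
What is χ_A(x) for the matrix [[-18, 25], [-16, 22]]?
χ_A(x) = (x - 2)^2

xI - A = [[x + 18, -25], [16, x - 22]].

Expanding det(xI - A) along the first row:
det(xI - A) = + (x + 18)·det([[x - 22]]) - (-25)·det([[16]]).

Evaluating gives χ_A(x) = x^2 - 4x + 4 = (x - 2)^2.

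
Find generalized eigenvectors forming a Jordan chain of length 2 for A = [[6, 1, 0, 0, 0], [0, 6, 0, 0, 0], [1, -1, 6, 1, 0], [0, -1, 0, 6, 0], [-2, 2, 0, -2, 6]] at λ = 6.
We seek v_1 ∈ ker((A - 6I)^2) \ ker(A - 6I), then set v_{i+1} = (A - 6I) v_i.

One such chain is v_1 = [[-1, 1, -1, 2, 2]]^T, v_2 = [[1, 0, 0, -1, 0]]^T. Check: (A - 6I) v_2 = [[0, 0, 0, 0, 0]]^T = 0.

v_1 = [[-1, 1, -1, 2, 2]]^T, v_2 = [[1, 0, 0, -1, 0]]^T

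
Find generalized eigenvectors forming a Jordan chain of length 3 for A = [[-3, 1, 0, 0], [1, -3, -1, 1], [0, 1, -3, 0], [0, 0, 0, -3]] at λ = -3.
v_1 = [[1, 0, 0, 0]]^T, v_2 = [[0, 1, 0, 0]]^T, v_3 = [[1, 0, 1, 0]]^T

We seek v_1 ∈ ker((A + 3I)^3) \ ker((A + 3I)^2), then set v_{i+1} = (A + 3I) v_i.

One such chain is v_1 = [[1, 0, 0, 0]]^T, v_2 = [[0, 1, 0, 0]]^T, v_3 = [[1, 0, 1, 0]]^T. Check: (A + 3I) v_3 = [[0, 0, 0, 0]]^T = 0.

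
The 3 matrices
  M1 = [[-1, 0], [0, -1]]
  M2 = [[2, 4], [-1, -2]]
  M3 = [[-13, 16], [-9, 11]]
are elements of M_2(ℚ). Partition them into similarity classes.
Characteristic polynomials: χ_{M1} = (x + 1)^2, χ_{M2} = x^2, χ_{M3} = (x + 1)^2.

{M1}: invariant factors x + 1, x + 1.

{M2}: invariant factors x^2.

{M3}: invariant factors (x + 1)^2.

Matrices are similar if and only if their invariant-factor lists agree; the partition into similarity classes is {M1}, {M2}, {M3}.

3 classes: {M1}, {M2}, {M3}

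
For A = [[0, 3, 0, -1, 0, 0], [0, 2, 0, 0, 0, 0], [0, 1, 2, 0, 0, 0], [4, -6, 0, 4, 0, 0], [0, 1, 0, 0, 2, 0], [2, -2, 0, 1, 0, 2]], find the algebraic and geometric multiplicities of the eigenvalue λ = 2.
algebraic multiplicity 6, geometric multiplicity 4

The characteristic polynomial is (x - 2)^6, so the factor x - 2 appears with exponent 6: the algebraic multiplicity is 6.

rank(A - 2I) = 2, so the eigenspace has dimension 6 - 2 = 4: the geometric multiplicity is 4.

Since 4 < 6, A is not diagonalizable.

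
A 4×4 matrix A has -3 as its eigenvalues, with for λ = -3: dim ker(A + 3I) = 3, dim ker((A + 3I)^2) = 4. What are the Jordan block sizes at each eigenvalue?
λ = -3: successive nullity increments [3, 1] count blocks of size ≥ k; block sizes are [2, 1, 1].

Jordan blocks: (-3, 2), (-3, 1), (-3, 1)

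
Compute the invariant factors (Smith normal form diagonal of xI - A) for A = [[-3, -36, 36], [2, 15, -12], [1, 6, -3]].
x - 3, (x - 3)^2

The Jordan structure of A has elementary divisors (x - 3)^2, (x - 3). Arranging the block sizes at each eigenvalue in decreasing order and taking row products gives the invariant factors.

Invariant factors (smallest first, each dividing the next): x - 3, (x - 3)^2.

Check: the last factor (x - 3)^2 is the minimal polynomial, and the product (x - 3)^3 is the characteristic polynomial.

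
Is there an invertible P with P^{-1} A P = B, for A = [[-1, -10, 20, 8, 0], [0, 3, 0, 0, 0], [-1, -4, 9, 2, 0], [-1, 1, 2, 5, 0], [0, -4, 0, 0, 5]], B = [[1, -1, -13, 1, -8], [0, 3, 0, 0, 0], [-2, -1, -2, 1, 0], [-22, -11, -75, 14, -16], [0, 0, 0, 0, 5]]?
No.

Both have characteristic polynomial (x - 5)^3(x - 3)^2, but the minimal polynomial of A is (x - 5)^2(x - 3)^2 while the minimal polynomial of B is (x - 5)^2(x - 3). The minimal polynomial is a similarity invariant, so A and B are not similar.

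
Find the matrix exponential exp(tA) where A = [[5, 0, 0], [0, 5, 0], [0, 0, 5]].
A has Jordan form J = [[5, 0, 0], [0, 5, 0], [0, 0, 5]] with A = PJP^{-1}, so e^{tA} = P e^{tJ} P^{-1}.

For a Jordan block J_k(λ), e^{tJ_k(λ)} = e^{λt} · (I + tN + t^2 N^2/2! + ... + t^{k-1} N^{k-1}/(k-1)!) where N is the nilpotent superdiagonal part.

Assembling the blocks and conjugating back gives the entries of e^{tA} as shown above.

e^{tA} = [[e^{5*t}, 0, 0], [0, e^{5*t}, 0], [0, 0, e^{5*t}]]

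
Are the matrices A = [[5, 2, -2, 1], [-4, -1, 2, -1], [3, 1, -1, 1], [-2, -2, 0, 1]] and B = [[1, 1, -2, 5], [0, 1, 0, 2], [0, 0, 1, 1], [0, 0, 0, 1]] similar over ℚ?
Yes.

Two matrices over a field are similar if and only if they have the same invariant factors.

Both A and B have characteristic polynomial (x - 1)^4 and minimal polynomial (x - 1)^2. Computing further, both have invariant factors (x - 1)^2, (x - 1)^2. Hence A and B are similar.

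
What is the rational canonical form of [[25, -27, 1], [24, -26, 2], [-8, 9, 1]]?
The invariant factors of A (the non-unit diagonal entries of the Smith normal form of xI - A over ℚ[x]) are (x - 3)(x - 1)(x + 4), each dividing the next. The characteristic polynomial is their product, (x - 3)(x - 1)(x + 4).

The rational canonical form is the block-diagonal matrix of companion matrices C(f_i):
R = [[0, 0, -12], [1, 0, 13], [0, 1, 0]].

R = [[0, 0, -12], [1, 0, 13], [0, 1, 0]]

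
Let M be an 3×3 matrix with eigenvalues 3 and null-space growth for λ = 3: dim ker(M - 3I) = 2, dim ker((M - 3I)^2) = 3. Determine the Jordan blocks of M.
Jordan blocks: (3, 2), (3, 1)

λ = 3: successive nullity increments [2, 1] count blocks of size ≥ k; block sizes are [2, 1].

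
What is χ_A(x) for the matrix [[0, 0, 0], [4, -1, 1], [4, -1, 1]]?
χ_A(x) = x^3

xI - A = [[x, 0, 0], [-4, x + 1, -1], [-4, 1, x - 1]].

Expanding det(xI - A) along the first row:
det(xI - A) = + (x)·det([[x + 1, -1], [1, x - 1]]) - (0)·det([[-4, -1], [-4, x - 1]]) + (0)·det([[-4, x + 1], [-4, 1]]).

Evaluating gives χ_A(x) = x^3.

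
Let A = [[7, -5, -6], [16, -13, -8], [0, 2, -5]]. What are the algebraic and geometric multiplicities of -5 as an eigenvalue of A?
The characteristic polynomial is (x + 1)(x + 5)^2, so the factor x + 5 appears with exponent 2: the algebraic multiplicity is 2.

rank(A + 5I) = 2, so the eigenspace has dimension 3 - 2 = 1: the geometric multiplicity is 1.

Since 1 < 2, A is not diagonalizable.

algebraic multiplicity 2, geometric multiplicity 1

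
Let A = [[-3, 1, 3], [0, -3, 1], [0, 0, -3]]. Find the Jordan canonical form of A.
The characteristic polynomial is det(xI - A) = (x + 3)^3, so the eigenvalues are -3 (algebraic multiplicity 3).

For λ = -3: rank(A + 3I) = 2, rank((A + 3I)^2) = 1, rank((A + 3I)^3) = 0. The eigenspace has dimension 3 - 2 = 1, so there is 1 Jordan block; the rank sequence gives block sizes [3].

Assembling the blocks gives the Jordan form J above.

J = [[-3, 1, 0], [0, -3, 1], [0, 0, -3]]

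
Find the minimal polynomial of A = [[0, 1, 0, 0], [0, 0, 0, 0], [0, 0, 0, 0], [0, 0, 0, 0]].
m_A(x) = x^2

The characteristic polynomial factors as x^4. The minimal polynomial is ∏(x - λ)^{k_λ} where k_λ is the size of the largest Jordan block at λ.

For λ = 0: rank(A) = 1, and the largest Jordan block has size 2 (the smallest k with rank(A^k) = rank(A^(k+1))).

So m_A(x) = x^2.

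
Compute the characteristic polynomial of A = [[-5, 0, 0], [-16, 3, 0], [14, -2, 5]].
χ_A(x) = (x - 5)(x - 3)(x + 5)

xI - A = [[x + 5, 0, 0], [16, x - 3, 0], [-14, 2, x - 5]].

Expanding det(xI - A) along the first row:
det(xI - A) = + (x + 5)·det([[x - 3, 0], [2, x - 5]]) - (0)·det([[16, 0], [-14, x - 5]]) + (0)·det([[16, x - 3], [-14, 2]]).

Evaluating gives χ_A(x) = x^3 - 3x^2 - 25x + 75 = (x - 5)(x - 3)(x + 5).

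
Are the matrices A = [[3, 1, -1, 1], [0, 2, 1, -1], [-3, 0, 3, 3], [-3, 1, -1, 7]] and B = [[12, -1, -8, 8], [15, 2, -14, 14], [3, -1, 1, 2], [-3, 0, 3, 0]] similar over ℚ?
Two matrices over a field are similar if and only if they have the same invariant factors.

Both A and B have characteristic polynomial (x - 6)(x - 3)^3 and minimal polynomial (x - 6)(x - 3)^2. Computing further, both have invariant factors x - 3, (x - 6)(x - 3)^2. Hence A and B are similar.

Yes.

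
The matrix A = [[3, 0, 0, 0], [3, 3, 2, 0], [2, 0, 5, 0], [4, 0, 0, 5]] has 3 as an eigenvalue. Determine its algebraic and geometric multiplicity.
algebraic multiplicity 2, geometric multiplicity 1

The characteristic polynomial is (x - 5)^2(x - 3)^2, so the factor x - 3 appears with exponent 2: the algebraic multiplicity is 2.

rank(A - 3I) = 3, so the eigenspace has dimension 4 - 3 = 1: the geometric multiplicity is 1.

Since 1 < 2, A is not diagonalizable.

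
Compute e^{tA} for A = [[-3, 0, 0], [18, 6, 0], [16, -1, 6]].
e^{tA} = [[e^{-3*t}, 0, 0], [(2*e^{9*t} - 2)*e^{-3*t}, e^{6*t}, 0], [2*((1 - t)*e^{9*t} - 1)*e^{-3*t}, -t*e^{6*t}, e^{6*t}]]

A has Jordan form J = [[-3, 0, 0], [0, 6, 1], [0, 0, 6]] with A = PJP^{-1}, so e^{tA} = P e^{tJ} P^{-1}.

For a Jordan block J_k(λ), e^{tJ_k(λ)} = e^{λt} · (I + tN + t^2 N^2/2! + ... + t^{k-1} N^{k-1}/(k-1)!) where N is the nilpotent superdiagonal part.

Assembling the blocks and conjugating back gives the entries of e^{tA} as shown above.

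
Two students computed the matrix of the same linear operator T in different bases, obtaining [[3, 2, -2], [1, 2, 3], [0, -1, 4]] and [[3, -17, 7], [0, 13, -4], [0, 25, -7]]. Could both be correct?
Two matrices over a field are similar if and only if they have the same invariant factors.

Both A and B have characteristic polynomial (x - 3)^3 and minimal polynomial (x - 3)^3. Computing further, both have invariant factors (x - 3)^3. Hence A and B are similar.

Yes.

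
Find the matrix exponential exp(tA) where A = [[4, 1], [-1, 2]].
e^{tA} = [[(t + 1)*e^{3*t}, t*e^{3*t}], [-t*e^{3*t}, (1 - t)*e^{3*t}]]

A has Jordan form J = [[3, 1], [0, 3]] with A = PJP^{-1}, so e^{tA} = P e^{tJ} P^{-1}.

For a Jordan block J_k(λ), e^{tJ_k(λ)} = e^{λt} · (I + tN + t^2 N^2/2! + ... + t^{k-1} N^{k-1}/(k-1)!) where N is the nilpotent superdiagonal part.

Assembling the blocks and conjugating back gives the entries of e^{tA} as shown above.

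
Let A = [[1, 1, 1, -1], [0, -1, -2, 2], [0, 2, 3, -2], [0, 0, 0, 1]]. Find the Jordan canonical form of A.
The characteristic polynomial is det(xI - A) = (x - 1)^4, so the eigenvalues are 1 (algebraic multiplicity 4).

For λ = 1: rank(A - I) = 1, rank((A - I)^2) = 0. The eigenspace has dimension 4 - 1 = 3, so there are 3 Jordan blocks; the rank sequence gives block sizes [2, 1, 1].

Assembling the blocks gives the Jordan form J above.

J = [[1, 1, 0, 0], [0, 1, 0, 0], [0, 0, 1, 0], [0, 0, 0, 1]]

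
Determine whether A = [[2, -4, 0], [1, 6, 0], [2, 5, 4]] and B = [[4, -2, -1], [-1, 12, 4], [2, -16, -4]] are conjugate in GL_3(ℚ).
Yes.

Two matrices over a field are similar if and only if they have the same invariant factors.

Both A and B have characteristic polynomial (x - 4)^3 and minimal polynomial (x - 4)^3. Computing further, both have invariant factors (x - 4)^3. Hence A and B are similar.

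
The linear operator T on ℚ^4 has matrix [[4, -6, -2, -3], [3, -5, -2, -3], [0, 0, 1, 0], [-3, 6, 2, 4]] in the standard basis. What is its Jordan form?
The characteristic polynomial is det(xI - A) = (x - 1)^4, so the eigenvalues are 1 (algebraic multiplicity 4).

For λ = 1: rank(A - I) = 1, rank((A - I)^2) = 0. The eigenspace has dimension 4 - 1 = 3, so there are 3 Jordan blocks; the rank sequence gives block sizes [2, 1, 1].

Assembling the blocks gives the Jordan form J above.

J = [[1, 1, 0, 0], [0, 1, 0, 0], [0, 0, 1, 0], [0, 0, 0, 1]]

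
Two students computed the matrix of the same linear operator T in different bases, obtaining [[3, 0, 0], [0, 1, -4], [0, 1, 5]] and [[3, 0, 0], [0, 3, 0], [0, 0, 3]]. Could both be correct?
Both have characteristic polynomial (x - 3)^3, but the minimal polynomial of A is (x - 3)^2 while the minimal polynomial of B is x - 3. The minimal polynomial is a similarity invariant, so A and B are not similar.

No.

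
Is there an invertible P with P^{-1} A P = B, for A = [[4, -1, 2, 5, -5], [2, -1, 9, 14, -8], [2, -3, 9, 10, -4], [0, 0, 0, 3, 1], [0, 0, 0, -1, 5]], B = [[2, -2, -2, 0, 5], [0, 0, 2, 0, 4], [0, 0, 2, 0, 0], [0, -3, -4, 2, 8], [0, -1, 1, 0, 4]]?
trace(A) = 20 but trace(B) = 10. The trace is a similarity invariant, so A and B are not similar.

No.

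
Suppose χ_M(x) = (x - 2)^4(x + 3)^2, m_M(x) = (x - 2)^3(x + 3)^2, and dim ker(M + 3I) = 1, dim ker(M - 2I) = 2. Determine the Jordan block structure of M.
Jordan blocks: (-3, 2), (2, 3), (2, 1)

λ = -3: algebraic multiplicity 2 (exponent in χ_M), largest block size 2 (exponent in m_M), 1 block (geometric multiplicity). This forces block sizes [2].
λ = 2: algebraic multiplicity 4 (exponent in χ_M), largest block size 3 (exponent in m_M), 2 blocks (geometric multiplicity). These force block sizes [3, 1].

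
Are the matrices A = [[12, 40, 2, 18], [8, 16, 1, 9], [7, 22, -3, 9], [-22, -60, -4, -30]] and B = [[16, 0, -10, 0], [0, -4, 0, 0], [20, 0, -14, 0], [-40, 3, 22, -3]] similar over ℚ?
Both have characteristic polynomial (x - 6)(x + 3)(x + 4)^2, but the minimal polynomial of A is (x - 6)(x + 3)(x + 4)^2 while the minimal polynomial of B is (x - 6)(x + 3)(x + 4). The minimal polynomial is a similarity invariant, so A and B are not similar.

No.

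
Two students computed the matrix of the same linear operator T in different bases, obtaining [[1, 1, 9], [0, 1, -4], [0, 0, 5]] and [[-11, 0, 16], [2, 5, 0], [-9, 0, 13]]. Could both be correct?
Two matrices over a field are similar if and only if they have the same invariant factors.

Both A and B have characteristic polynomial (x - 5)(x - 1)^2 and minimal polynomial (x - 5)(x - 1)^2. Computing further, both have invariant factors (x - 5)(x - 1)^2. Hence A and B are similar.

Yes.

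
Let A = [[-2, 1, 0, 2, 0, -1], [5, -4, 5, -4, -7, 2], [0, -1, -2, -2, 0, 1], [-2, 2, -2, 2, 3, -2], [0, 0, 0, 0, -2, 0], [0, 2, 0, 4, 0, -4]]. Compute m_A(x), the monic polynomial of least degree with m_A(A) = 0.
The characteristic polynomial factors as (x + 2)^6. The minimal polynomial is ∏(x - λ)^{k_λ} where k_λ is the size of the largest Jordan block at λ.

For λ = -2: rank(A + 2I) = 3, and the largest Jordan block has size 3 (the smallest k with rank((A + 2I)^k) = rank((A + 2I)^(k+1))).

So m_A(x) = (x + 2)^3.

m_A(x) = (x + 2)^3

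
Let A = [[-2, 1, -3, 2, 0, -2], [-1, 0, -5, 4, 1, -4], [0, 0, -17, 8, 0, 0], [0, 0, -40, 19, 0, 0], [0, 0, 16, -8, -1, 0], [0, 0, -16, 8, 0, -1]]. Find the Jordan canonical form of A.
The characteristic polynomial is det(xI - A) = (x - 3)(x + 1)^5, so the eigenvalues are -1 (algebraic multiplicity 5), 3 (algebraic multiplicity 1).

For λ = -1: rank(A + I) = 3, rank((A + I)^2) = 2, rank((A + I)^3) = 1. The eigenspace has dimension 6 - 3 = 3, so there are 3 Jordan blocks; the rank sequence gives block sizes [3, 1, 1].

For λ = 3: algebraic multiplicity 1 gives one 1×1 block.

Assembling the blocks gives the Jordan form J above.

J = [[-1, 1, 0, 0, 0, 0], [0, -1, 1, 0, 0, 0], [0, 0, -1, 0, 0, 0], [0, 0, 0, -1, 0, 0], [0, 0, 0, 0, -1, 0], [0, 0, 0, 0, 0, 3]]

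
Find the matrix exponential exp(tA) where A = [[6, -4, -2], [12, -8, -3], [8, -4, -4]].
e^{tA} = [[(8*t + 1)*e^{-2*t}, -4*t*e^{-2*t}, -2*t*e^{-2*t}], [12*t*e^{-2*t}, (1 - 6*t)*e^{-2*t}, -3*t*e^{-2*t}], [8*t*e^{-2*t}, -4*t*e^{-2*t}, (1 - 2*t)*e^{-2*t}]]

A has Jordan form J = [[-2, 1, 0], [0, -2, 0], [0, 0, -2]] with A = PJP^{-1}, so e^{tA} = P e^{tJ} P^{-1}.

For a Jordan block J_k(λ), e^{tJ_k(λ)} = e^{λt} · (I + tN + t^2 N^2/2! + ... + t^{k-1} N^{k-1}/(k-1)!) where N is the nilpotent superdiagonal part.

Assembling the blocks and conjugating back gives the entries of e^{tA} as shown above.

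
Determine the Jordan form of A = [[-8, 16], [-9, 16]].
The characteristic polynomial is det(xI - A) = (x - 4)^2, so the eigenvalues are 4 (algebraic multiplicity 2).

For λ = 4: rank(A - 4I) = 1, rank((A - 4I)^2) = 0. The eigenspace has dimension 2 - 1 = 1, so there is 1 Jordan block; the rank sequence gives block sizes [2].

Assembling the blocks gives the Jordan form J above.

J = [[4, 1], [0, 4]]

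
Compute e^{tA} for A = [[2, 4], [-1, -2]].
A has Jordan form J = [[0, 1], [0, 0]] with A = PJP^{-1}, so e^{tA} = P e^{tJ} P^{-1}.

For a Jordan block J_k(λ), e^{tJ_k(λ)} = e^{λt} · (I + tN + t^2 N^2/2! + ... + t^{k-1} N^{k-1}/(k-1)!) where N is the nilpotent superdiagonal part.

Assembling the blocks and conjugating back gives the entries of e^{tA} as shown above.

e^{tA} = [[2*t + 1, 4*t], [-t, 1 - 2*t]]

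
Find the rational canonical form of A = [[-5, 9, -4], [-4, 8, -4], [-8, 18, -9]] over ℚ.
R = [[-1, 0, 0], [0, 0, -4], [0, 1, -5]]

The invariant factors of A (the non-unit diagonal entries of the Smith normal form of xI - A over ℚ[x]) are x + 1, (x + 1)(x + 4), each dividing the next. The characteristic polynomial is their product, (x + 1)^2(x + 4).

The rational canonical form is the block-diagonal matrix of companion matrices C(f_i):
R = [[-1, 0, 0], [0, 0, -4], [0, 1, -5]].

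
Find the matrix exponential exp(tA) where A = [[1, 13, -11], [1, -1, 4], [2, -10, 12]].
A has Jordan form J = [[4, 1, 0], [0, 4, 1], [0, 0, 4]] with A = PJP^{-1}, so e^{tA} = P e^{tJ} P^{-1}.

For a Jordan block J_k(λ), e^{tJ_k(λ)} = e^{λt} · (I + tN + t^2 N^2/2! + ... + t^{k-1} N^{k-1}/(k-1)!) where N is the nilpotent superdiagonal part.

Assembling the blocks and conjugating back gives the entries of e^{tA} as shown above.

e^{tA} = [[(1 - 3*t)*e^{4*t}, t*(3*t + 13)*e^{4*t}, t*(-3*t - 22)*e^{4*t}/2], [t*e^{4*t}, (-t^2 - 5*t + 1)*e^{4*t}, t*(t + 8)*e^{4*t}/2], [2*t*e^{4*t}, 2*t*(-t - 5)*e^{4*t}, (t^2 + 8*t + 1)*e^{4*t}]]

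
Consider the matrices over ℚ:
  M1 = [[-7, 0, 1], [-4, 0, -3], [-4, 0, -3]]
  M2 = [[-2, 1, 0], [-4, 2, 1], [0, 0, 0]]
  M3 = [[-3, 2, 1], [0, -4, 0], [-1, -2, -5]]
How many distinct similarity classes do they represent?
3 classes: {M1}, {M2}, {M3}

Characteristic polynomials: χ_{M1} = x(x + 5)^2, χ_{M2} = x^3, χ_{M3} = (x + 4)^3.

{M1}: invariant factors x(x + 5)^2.

{M2}: invariant factors x^3.

{M3}: invariant factors x + 4, (x + 4)^2.

Matrices are similar if and only if their invariant-factor lists agree; the partition into similarity classes is {M1}, {M2}, {M3}.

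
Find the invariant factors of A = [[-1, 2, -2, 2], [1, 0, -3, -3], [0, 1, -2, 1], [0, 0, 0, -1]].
The Jordan structure of A has elementary divisors (x + 1)^3, (x + 1). Arranging the block sizes at each eigenvalue in decreasing order and taking row products gives the invariant factors.

Invariant factors (smallest first, each dividing the next): x + 1, (x + 1)^3.

Check: the last factor (x + 1)^3 is the minimal polynomial, and the product (x + 1)^4 is the characteristic polynomial.

x + 1, (x + 1)^3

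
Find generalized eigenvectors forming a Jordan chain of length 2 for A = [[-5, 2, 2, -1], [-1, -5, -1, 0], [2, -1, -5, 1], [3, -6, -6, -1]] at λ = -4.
We seek v_1 ∈ ker((A + 4I)^2) \ ker(A + 4I), then set v_{i+1} = (A + 4I) v_i.

One such chain is v_1 = [[0, 1, 0, 1]]^T, v_2 = [[1, -1, 0, -3]]^T. Check: (A + 4I) v_2 = [[0, 0, 0, 0]]^T = 0.

v_1 = [[0, 1, 0, 1]]^T, v_2 = [[1, -1, 0, -3]]^T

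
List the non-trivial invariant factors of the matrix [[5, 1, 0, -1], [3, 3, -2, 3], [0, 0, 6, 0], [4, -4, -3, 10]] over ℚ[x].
The Jordan structure of A has elementary divisors (x - 6)^3, (x - 6). Arranging the block sizes at each eigenvalue in decreasing order and taking row products gives the invariant factors.

Invariant factors (smallest first, each dividing the next): x - 6, (x - 6)^3.

Check: the last factor (x - 6)^3 is the minimal polynomial, and the product (x - 6)^4 is the characteristic polynomial.

x - 6, (x - 6)^3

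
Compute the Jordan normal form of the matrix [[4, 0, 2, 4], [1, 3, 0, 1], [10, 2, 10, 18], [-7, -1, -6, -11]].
J = [[0, 0, 0, 0], [0, 2, 1, 0], [0, 0, 2, 0], [0, 0, 0, 2]]

The characteristic polynomial is det(xI - A) = x(x - 2)^3, so the eigenvalues are 0 (algebraic multiplicity 1), 2 (algebraic multiplicity 3).

For λ = 0: algebraic multiplicity 1 gives one 1×1 block.

For λ = 2: rank(A - 2I) = 2, rank((A - 2I)^2) = 1. The eigenspace has dimension 4 - 2 = 2, so there are 2 Jordan blocks; the rank sequence gives block sizes [2, 1].

Assembling the blocks gives the Jordan form J above.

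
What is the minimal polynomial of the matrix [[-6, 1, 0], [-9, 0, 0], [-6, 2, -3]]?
m_A(x) = (x + 3)^2

The characteristic polynomial factors as (x + 3)^3. The minimal polynomial is ∏(x - λ)^{k_λ} where k_λ is the size of the largest Jordan block at λ.

For λ = -3: rank(A + 3I) = 1, and the largest Jordan block has size 2 (the smallest k with rank((A + 3I)^k) = rank((A + 3I)^(k+1))).

So m_A(x) = (x + 3)^2.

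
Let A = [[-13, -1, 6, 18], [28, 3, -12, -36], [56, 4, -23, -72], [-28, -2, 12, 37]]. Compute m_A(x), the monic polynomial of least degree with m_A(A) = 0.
The characteristic polynomial factors as (x - 1)^4. The minimal polynomial is ∏(x - λ)^{k_λ} where k_λ is the size of the largest Jordan block at λ.

For λ = 1: rank(A - I) = 1, and the largest Jordan block has size 2 (the smallest k with rank((A - I)^k) = rank((A - I)^(k+1))).

So m_A(x) = (x - 1)^2.

m_A(x) = (x - 1)^2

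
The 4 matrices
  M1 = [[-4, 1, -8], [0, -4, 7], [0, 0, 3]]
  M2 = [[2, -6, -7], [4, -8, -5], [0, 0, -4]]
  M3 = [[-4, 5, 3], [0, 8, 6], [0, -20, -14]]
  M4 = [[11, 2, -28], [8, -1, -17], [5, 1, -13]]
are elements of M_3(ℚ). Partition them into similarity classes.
3 classes: {M1}, {M2, M3}, {M4}

Characteristic polynomials: χ_{M1} = (x - 3)(x + 4)^2, χ_{M2} = (x + 2)(x + 4)^2, χ_{M3} = (x + 2)(x + 4)^2, χ_{M4} = (x - 1)(x + 2)^2.

{M1}: invariant factors (x - 3)(x + 4)^2.

{M2, M3}: invariant factors (x + 2)(x + 4)^2.

{M4}: invariant factors (x - 1)(x + 2)^2.

Matrices are similar if and only if their invariant-factor lists agree; the partition into similarity classes is {M1}, {M2, M3}, {M4}.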